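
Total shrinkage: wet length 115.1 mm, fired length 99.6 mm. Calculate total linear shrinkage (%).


TS = (115.1 - 99.6) / 115.1 * 100 = 13.47%

13.47


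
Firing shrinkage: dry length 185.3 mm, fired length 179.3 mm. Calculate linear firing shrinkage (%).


FS = (185.3 - 179.3) / 185.3 * 100 = 3.24%

3.24


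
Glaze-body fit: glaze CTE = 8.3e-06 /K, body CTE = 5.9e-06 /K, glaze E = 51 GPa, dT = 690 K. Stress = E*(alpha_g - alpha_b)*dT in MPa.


Stress = 51*1000*(8.3e-06 - 5.9e-06)*690 = 84.5 MPa

84.5


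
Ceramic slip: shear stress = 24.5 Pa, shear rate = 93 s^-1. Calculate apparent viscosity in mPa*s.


eta = tau/gamma * 1000 = 24.5/93 * 1000 = 263.4 mPa*s

263.4


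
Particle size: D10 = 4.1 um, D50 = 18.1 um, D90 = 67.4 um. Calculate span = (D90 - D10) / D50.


Span = (67.4 - 4.1) / 18.1 = 63.3 / 18.1 = 3.497

3.497


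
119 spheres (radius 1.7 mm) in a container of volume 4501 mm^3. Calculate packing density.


V_sphere = 4/3*pi*1.7^3 = 20.5795 mm^3
Total V = 119*20.5795 = 2448.9605 mm^3
PD = 2448.9605 / 4501 = 0.544

0.544


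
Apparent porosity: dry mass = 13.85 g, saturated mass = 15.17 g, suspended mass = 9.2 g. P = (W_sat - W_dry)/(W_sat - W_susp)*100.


P = (15.17 - 13.85) / (15.17 - 9.2) * 100 = 1.32 / 5.97 * 100 = 22.1%

22.1


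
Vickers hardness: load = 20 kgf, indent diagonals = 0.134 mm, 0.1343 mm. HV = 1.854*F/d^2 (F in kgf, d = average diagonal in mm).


d_avg = (0.134+0.1343)/2 = 0.13415 mm
HV = 1.854*20/0.13415^2 = 2060

2060


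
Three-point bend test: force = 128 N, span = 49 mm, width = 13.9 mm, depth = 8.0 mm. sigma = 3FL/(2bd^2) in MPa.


sigma = 3*128*49/(2*13.9*8.0^2) = 10.6 MPa

10.6


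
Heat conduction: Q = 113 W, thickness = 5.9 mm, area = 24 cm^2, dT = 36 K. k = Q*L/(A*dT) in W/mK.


k = 113*5.9/1000/(24/10000*36) = 7.72 W/mK

7.72


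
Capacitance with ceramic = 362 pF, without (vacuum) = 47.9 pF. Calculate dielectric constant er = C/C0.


er = 362 / 47.9 = 7.56

7.56


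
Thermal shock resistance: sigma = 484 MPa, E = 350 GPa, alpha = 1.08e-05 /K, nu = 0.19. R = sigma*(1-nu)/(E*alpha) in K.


R = 484*(1-0.19)/(350*1000*1.08e-05) = 104 K

104


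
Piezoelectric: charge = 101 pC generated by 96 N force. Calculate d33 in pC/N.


d33 = 101 / 96 = 1.1 pC/N

1.1


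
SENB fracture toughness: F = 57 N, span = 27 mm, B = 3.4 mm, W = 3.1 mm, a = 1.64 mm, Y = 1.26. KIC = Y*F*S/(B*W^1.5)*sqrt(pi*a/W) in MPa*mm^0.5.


KIC = 1.26*57*27/(3.4*3.1^1.5)*sqrt(pi*1.64/3.1) = 134.71

134.71


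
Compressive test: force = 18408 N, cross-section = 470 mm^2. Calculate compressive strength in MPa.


CS = 18408 / 470 = 39.2 MPa

39.2


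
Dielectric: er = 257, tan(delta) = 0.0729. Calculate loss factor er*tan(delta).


Loss = 257 * 0.0729 = 18.735

18.735


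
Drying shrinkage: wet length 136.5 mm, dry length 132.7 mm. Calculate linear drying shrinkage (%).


DS = (136.5 - 132.7) / 136.5 * 100 = 2.78%

2.78


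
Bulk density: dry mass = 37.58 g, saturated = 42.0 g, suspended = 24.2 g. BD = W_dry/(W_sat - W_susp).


BD = 37.58 / (42.0 - 24.2) = 37.58 / 17.8 = 2.111 g/cm^3

2.111


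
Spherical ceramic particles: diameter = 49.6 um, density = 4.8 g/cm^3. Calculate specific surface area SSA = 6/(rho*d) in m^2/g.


SSA = 6 / (4.8 * 49.6) = 0.025 m^2/g

0.025


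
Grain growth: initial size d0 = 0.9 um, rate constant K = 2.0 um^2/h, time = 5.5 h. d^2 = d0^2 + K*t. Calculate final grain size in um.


d^2 = 0.9^2 + 2.0*5.5 = 11.81
d = sqrt(11.81) = 3.44 um

3.44


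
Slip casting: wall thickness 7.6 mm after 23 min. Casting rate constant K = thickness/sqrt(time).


K = 7.6 / sqrt(23) = 7.6 / 4.7958 = 1.585 mm/min^0.5

1.585


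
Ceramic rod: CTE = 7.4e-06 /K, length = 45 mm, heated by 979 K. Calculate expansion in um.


dL = 7.4e-06 * 45 * 979 * 1000 = 326.007 um

326.007


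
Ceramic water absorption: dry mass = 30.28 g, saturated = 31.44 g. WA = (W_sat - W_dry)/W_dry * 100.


WA = (31.44 - 30.28) / 30.28 * 100 = 3.83%

3.83


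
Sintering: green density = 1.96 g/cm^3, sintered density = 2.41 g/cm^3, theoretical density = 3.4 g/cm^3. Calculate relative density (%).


Relative = 2.41 / 3.4 * 100 = 70.9%

70.9


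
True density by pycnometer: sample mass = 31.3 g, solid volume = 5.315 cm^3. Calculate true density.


TD = 31.3 / 5.315 = 5.889 g/cm^3

5.889


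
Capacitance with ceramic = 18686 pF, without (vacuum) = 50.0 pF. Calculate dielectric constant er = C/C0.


er = 18686 / 50.0 = 373.72

373.72


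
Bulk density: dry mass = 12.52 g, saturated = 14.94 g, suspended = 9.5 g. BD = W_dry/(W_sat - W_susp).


BD = 12.52 / (14.94 - 9.5) = 12.52 / 5.44 = 2.301 g/cm^3

2.301


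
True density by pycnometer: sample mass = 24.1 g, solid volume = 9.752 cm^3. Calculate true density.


TD = 24.1 / 9.752 = 2.471 g/cm^3

2.471


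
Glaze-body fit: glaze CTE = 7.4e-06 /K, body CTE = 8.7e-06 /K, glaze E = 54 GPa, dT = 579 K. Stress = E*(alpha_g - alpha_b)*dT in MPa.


Stress = 54*1000*(7.4e-06 - 8.7e-06)*579 = -40.6 MPa

-40.6


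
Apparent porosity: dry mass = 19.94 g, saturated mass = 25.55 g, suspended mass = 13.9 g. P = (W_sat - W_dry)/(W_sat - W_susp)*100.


P = (25.55 - 19.94) / (25.55 - 13.9) * 100 = 5.61 / 11.65 * 100 = 48.2%

48.2


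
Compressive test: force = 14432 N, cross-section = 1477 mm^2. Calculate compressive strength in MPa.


CS = 14432 / 1477 = 9.8 MPa

9.8


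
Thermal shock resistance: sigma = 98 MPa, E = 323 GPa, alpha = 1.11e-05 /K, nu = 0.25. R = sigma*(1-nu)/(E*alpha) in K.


R = 98*(1-0.25)/(323*1000*1.11e-05) = 21 K

21


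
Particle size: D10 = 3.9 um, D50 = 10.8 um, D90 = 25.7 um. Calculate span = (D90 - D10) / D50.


Span = (25.7 - 3.9) / 10.8 = 21.8 / 10.8 = 2.019

2.019


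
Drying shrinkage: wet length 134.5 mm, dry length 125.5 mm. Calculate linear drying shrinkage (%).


DS = (134.5 - 125.5) / 134.5 * 100 = 6.69%

6.69


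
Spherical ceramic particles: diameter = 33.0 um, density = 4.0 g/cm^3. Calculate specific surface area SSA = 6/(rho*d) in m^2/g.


SSA = 6 / (4.0 * 33.0) = 0.045 m^2/g

0.045


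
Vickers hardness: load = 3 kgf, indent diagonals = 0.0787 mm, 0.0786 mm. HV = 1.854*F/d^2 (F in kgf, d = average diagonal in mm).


d_avg = (0.0787+0.0786)/2 = 0.07865 mm
HV = 1.854*3/0.07865^2 = 899

899


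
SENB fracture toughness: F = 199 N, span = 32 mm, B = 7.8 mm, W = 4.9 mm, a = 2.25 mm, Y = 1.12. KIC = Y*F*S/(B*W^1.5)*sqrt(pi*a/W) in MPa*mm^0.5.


KIC = 1.12*199*32/(7.8*4.9^1.5)*sqrt(pi*2.25/4.9) = 101.25

101.25


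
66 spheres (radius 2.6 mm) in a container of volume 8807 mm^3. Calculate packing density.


V_sphere = 4/3*pi*2.6^3 = 73.6222 mm^3
Total V = 66*73.6222 = 4859.0652 mm^3
PD = 4859.0652 / 8807 = 0.552

0.552


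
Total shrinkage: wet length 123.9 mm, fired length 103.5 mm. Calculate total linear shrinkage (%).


TS = (123.9 - 103.5) / 123.9 * 100 = 16.46%

16.46


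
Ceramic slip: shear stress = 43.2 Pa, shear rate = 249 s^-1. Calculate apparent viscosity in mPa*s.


eta = tau/gamma * 1000 = 43.2/249 * 1000 = 173.5 mPa*s

173.5


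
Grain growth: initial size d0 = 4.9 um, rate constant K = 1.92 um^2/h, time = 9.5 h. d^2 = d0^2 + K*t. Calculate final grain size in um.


d^2 = 4.9^2 + 1.92*9.5 = 42.25
d = sqrt(42.25) = 6.5 um

6.5


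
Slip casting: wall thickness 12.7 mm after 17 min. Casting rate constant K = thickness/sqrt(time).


K = 12.7 / sqrt(17) = 12.7 / 4.1231 = 3.08 mm/min^0.5

3.08


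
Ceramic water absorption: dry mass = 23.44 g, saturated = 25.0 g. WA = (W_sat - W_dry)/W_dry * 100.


WA = (25.0 - 23.44) / 23.44 * 100 = 6.66%

6.66


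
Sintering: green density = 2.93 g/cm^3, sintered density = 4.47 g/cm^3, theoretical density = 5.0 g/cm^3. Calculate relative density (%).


Relative = 4.47 / 5.0 * 100 = 89.4%

89.4


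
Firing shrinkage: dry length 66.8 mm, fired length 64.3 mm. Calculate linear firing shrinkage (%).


FS = (66.8 - 64.3) / 66.8 * 100 = 3.74%

3.74


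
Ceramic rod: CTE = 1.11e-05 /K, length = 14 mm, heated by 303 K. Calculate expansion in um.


dL = 1.11e-05 * 14 * 303 * 1000 = 47.086 um

47.086


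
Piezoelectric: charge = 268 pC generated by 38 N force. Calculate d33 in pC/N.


d33 = 268 / 38 = 7.1 pC/N

7.1


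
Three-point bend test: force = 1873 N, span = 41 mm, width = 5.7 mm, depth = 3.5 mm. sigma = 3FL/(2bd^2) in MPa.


sigma = 3*1873*41/(2*5.7*3.5^2) = 1649.7 MPa

1649.7


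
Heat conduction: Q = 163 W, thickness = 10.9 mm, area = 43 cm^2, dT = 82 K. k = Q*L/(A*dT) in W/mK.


k = 163*10.9/1000/(43/10000*82) = 5.04 W/mK

5.04


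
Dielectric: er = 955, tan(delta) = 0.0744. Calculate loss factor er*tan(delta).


Loss = 955 * 0.0744 = 71.052

71.052


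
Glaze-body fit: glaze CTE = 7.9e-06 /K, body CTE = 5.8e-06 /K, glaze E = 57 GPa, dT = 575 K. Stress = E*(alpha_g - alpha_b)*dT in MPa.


Stress = 57*1000*(7.9e-06 - 5.8e-06)*575 = 68.8 MPa

68.8


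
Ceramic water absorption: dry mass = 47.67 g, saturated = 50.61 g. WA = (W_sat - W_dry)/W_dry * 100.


WA = (50.61 - 47.67) / 47.67 * 100 = 6.17%

6.17


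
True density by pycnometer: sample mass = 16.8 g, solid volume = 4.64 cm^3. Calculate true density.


TD = 16.8 / 4.64 = 3.621 g/cm^3

3.621


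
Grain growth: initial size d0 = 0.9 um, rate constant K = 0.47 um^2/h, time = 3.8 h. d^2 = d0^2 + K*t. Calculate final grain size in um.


d^2 = 0.9^2 + 0.47*3.8 = 2.596
d = sqrt(2.596) = 1.61 um

1.61


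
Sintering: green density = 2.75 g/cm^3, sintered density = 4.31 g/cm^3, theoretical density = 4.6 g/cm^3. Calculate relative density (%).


Relative = 4.31 / 4.6 * 100 = 93.7%

93.7


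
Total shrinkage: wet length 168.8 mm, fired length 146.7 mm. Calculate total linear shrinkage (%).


TS = (168.8 - 146.7) / 168.8 * 100 = 13.09%

13.09


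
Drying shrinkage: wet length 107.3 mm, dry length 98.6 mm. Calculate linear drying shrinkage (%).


DS = (107.3 - 98.6) / 107.3 * 100 = 8.11%

8.11


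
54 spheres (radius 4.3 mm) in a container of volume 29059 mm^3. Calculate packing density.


V_sphere = 4/3*pi*4.3^3 = 333.0381 mm^3
Total V = 54*333.0381 = 17984.0574 mm^3
PD = 17984.0574 / 29059 = 0.619

0.619


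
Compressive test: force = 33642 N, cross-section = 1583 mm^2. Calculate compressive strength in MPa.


CS = 33642 / 1583 = 21.3 MPa

21.3


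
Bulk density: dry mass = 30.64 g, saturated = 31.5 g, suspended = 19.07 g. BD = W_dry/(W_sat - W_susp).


BD = 30.64 / (31.5 - 19.07) = 30.64 / 12.43 = 2.465 g/cm^3

2.465


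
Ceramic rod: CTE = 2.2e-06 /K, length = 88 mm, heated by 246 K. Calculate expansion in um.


dL = 2.2e-06 * 88 * 246 * 1000 = 47.626 um

47.626


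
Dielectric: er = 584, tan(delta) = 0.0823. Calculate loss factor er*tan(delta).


Loss = 584 * 0.0823 = 48.063

48.063


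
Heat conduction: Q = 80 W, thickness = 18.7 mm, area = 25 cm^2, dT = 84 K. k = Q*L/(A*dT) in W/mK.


k = 80*18.7/1000/(25/10000*84) = 7.12 W/mK

7.12


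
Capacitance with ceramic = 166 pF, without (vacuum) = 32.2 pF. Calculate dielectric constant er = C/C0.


er = 166 / 32.2 = 5.16

5.16


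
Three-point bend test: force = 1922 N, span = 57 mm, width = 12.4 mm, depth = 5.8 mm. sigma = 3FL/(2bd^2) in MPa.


sigma = 3*1922*57/(2*12.4*5.8^2) = 394.0 MPa

394.0


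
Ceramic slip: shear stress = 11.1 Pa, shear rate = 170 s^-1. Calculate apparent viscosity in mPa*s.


eta = tau/gamma * 1000 = 11.1/170 * 1000 = 65.3 mPa*s

65.3


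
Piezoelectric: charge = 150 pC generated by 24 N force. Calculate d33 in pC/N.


d33 = 150 / 24 = 6.3 pC/N

6.3


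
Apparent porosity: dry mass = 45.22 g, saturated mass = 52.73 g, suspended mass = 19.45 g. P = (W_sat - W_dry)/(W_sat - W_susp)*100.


P = (52.73 - 45.22) / (52.73 - 19.45) * 100 = 7.51 / 33.28 * 100 = 22.6%

22.6


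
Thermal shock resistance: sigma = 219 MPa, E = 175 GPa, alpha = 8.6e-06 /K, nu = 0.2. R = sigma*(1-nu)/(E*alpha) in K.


R = 219*(1-0.2)/(175*1000*8.6e-06) = 116 K

116


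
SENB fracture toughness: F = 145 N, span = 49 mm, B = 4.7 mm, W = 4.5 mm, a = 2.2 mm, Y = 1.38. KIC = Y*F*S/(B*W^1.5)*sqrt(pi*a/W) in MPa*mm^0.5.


KIC = 1.38*145*49/(4.7*4.5^1.5)*sqrt(pi*2.2/4.5) = 270.84

270.84


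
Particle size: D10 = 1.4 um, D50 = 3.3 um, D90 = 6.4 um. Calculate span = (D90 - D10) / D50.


Span = (6.4 - 1.4) / 3.3 = 5.0 / 3.3 = 1.515

1.515


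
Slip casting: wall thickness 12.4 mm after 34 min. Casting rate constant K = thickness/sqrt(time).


K = 12.4 / sqrt(34) = 12.4 / 5.831 = 2.127 mm/min^0.5

2.127


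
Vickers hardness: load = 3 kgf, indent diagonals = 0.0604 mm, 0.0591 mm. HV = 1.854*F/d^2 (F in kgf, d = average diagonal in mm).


d_avg = (0.0604+0.0591)/2 = 0.05975 mm
HV = 1.854*3/0.05975^2 = 1558

1558


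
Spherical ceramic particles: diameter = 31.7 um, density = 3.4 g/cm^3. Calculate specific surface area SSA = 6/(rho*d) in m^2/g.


SSA = 6 / (3.4 * 31.7) = 0.056 m^2/g

0.056


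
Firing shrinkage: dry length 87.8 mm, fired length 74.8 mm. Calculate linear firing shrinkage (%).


FS = (87.8 - 74.8) / 87.8 * 100 = 14.81%

14.81


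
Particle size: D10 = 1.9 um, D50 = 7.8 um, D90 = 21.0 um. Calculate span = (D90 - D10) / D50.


Span = (21.0 - 1.9) / 7.8 = 19.1 / 7.8 = 2.449

2.449


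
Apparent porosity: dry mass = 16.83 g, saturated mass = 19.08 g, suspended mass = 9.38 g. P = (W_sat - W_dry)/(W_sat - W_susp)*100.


P = (19.08 - 16.83) / (19.08 - 9.38) * 100 = 2.25 / 9.7 * 100 = 23.2%

23.2


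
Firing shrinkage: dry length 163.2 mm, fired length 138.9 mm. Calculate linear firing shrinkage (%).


FS = (163.2 - 138.9) / 163.2 * 100 = 14.89%

14.89


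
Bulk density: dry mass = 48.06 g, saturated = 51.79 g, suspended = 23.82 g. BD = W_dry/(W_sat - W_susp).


BD = 48.06 / (51.79 - 23.82) = 48.06 / 27.97 = 1.718 g/cm^3

1.718


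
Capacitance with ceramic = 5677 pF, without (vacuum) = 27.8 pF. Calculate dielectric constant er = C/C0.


er = 5677 / 27.8 = 204.21

204.21


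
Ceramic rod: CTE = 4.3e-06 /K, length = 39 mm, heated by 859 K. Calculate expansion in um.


dL = 4.3e-06 * 39 * 859 * 1000 = 144.054 um

144.054


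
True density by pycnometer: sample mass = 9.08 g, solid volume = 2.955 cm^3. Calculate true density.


TD = 9.08 / 2.955 = 3.073 g/cm^3

3.073


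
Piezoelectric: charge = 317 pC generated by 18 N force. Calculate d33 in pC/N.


d33 = 317 / 18 = 17.6 pC/N

17.6


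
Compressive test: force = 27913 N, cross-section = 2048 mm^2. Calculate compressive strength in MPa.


CS = 27913 / 2048 = 13.6 MPa

13.6


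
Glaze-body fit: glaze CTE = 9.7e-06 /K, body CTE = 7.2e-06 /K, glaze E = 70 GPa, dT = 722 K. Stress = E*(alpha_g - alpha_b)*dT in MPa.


Stress = 70*1000*(9.7e-06 - 7.2e-06)*722 = 126.4 MPa

126.4


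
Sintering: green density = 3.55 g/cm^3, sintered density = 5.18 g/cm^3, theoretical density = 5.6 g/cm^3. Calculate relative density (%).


Relative = 5.18 / 5.6 * 100 = 92.5%

92.5


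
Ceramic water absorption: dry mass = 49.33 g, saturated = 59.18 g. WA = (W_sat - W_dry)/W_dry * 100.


WA = (59.18 - 49.33) / 49.33 * 100 = 19.97%

19.97


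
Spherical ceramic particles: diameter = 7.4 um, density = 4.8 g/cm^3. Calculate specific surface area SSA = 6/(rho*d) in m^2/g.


SSA = 6 / (4.8 * 7.4) = 0.169 m^2/g

0.169


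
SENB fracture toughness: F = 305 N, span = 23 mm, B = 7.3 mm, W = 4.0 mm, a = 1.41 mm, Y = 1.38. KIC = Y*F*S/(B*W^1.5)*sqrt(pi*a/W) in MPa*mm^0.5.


KIC = 1.38*305*23/(7.3*4.0^1.5)*sqrt(pi*1.41/4.0) = 174.44

174.44


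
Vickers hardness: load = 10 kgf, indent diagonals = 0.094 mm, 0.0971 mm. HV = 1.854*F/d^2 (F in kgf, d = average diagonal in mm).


d_avg = (0.094+0.0971)/2 = 0.09555 mm
HV = 1.854*10/0.09555^2 = 2031

2031


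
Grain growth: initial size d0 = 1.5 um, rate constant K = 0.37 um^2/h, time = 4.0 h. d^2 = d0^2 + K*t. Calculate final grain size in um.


d^2 = 1.5^2 + 0.37*4.0 = 3.73
d = sqrt(3.73) = 1.93 um

1.93


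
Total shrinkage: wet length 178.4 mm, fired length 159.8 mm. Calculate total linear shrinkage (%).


TS = (178.4 - 159.8) / 178.4 * 100 = 10.43%

10.43


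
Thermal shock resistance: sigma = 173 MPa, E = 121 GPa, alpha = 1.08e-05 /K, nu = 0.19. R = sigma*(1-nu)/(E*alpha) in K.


R = 173*(1-0.19)/(121*1000*1.08e-05) = 107 K

107


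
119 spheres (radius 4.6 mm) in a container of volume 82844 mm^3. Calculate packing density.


V_sphere = 4/3*pi*4.6^3 = 407.7201 mm^3
Total V = 119*407.7201 = 48518.6919 mm^3
PD = 48518.6919 / 82844 = 0.586

0.586


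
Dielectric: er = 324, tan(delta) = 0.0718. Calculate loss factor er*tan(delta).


Loss = 324 * 0.0718 = 23.263

23.263


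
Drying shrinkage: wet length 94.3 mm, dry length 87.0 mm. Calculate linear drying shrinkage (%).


DS = (94.3 - 87.0) / 94.3 * 100 = 7.74%

7.74


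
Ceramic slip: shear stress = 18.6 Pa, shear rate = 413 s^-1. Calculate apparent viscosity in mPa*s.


eta = tau/gamma * 1000 = 18.6/413 * 1000 = 45.0 mPa*s

45.0


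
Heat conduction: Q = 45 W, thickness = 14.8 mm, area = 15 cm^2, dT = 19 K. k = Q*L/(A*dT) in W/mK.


k = 45*14.8/1000/(15/10000*19) = 23.37 W/mK

23.37


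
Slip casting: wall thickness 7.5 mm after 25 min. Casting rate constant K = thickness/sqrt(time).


K = 7.5 / sqrt(25) = 7.5 / 5.0 = 1.5 mm/min^0.5

1.5


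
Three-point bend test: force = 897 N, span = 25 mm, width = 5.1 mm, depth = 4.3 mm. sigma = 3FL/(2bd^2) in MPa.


sigma = 3*897*25/(2*5.1*4.3^2) = 356.7 MPa

356.7


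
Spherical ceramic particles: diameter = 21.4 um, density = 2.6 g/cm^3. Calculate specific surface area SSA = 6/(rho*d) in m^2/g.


SSA = 6 / (2.6 * 21.4) = 0.108 m^2/g

0.108


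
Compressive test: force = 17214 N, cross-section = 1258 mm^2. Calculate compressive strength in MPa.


CS = 17214 / 1258 = 13.7 MPa

13.7


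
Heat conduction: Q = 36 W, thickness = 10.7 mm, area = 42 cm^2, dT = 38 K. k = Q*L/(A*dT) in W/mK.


k = 36*10.7/1000/(42/10000*38) = 2.41 W/mK

2.41


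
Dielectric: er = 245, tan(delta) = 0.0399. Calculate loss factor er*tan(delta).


Loss = 245 * 0.0399 = 9.776

9.776


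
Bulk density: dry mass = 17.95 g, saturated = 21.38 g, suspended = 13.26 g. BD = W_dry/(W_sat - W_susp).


BD = 17.95 / (21.38 - 13.26) = 17.95 / 8.12 = 2.211 g/cm^3

2.211


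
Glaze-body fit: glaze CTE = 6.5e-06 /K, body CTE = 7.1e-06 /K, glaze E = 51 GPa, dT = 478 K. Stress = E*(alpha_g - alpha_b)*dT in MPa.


Stress = 51*1000*(6.5e-06 - 7.1e-06)*478 = -14.6 MPa

-14.6


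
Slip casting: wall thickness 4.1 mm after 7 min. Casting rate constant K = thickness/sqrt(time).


K = 4.1 / sqrt(7) = 4.1 / 2.6458 = 1.55 mm/min^0.5

1.55


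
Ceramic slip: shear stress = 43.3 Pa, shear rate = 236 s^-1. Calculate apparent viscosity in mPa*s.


eta = tau/gamma * 1000 = 43.3/236 * 1000 = 183.5 mPa*s

183.5


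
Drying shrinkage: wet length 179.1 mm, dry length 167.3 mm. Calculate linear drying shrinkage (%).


DS = (179.1 - 167.3) / 179.1 * 100 = 6.59%

6.59


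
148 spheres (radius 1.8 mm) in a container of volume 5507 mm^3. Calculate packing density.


V_sphere = 4/3*pi*1.8^3 = 24.429 mm^3
Total V = 148*24.429 = 3615.492 mm^3
PD = 3615.492 / 5507 = 0.657

0.657


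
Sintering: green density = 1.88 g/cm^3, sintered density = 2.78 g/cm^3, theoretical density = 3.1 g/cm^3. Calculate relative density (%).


Relative = 2.78 / 3.1 * 100 = 89.7%

89.7


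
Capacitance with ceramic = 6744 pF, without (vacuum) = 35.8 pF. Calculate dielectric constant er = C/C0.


er = 6744 / 35.8 = 188.38

188.38


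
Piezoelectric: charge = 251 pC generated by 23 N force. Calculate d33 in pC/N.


d33 = 251 / 23 = 10.9 pC/N

10.9


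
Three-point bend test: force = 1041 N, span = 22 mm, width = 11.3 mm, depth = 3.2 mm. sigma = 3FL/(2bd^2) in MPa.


sigma = 3*1041*22/(2*11.3*3.2^2) = 296.9 MPa

296.9


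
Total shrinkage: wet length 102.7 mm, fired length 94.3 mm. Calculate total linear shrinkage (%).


TS = (102.7 - 94.3) / 102.7 * 100 = 8.18%

8.18


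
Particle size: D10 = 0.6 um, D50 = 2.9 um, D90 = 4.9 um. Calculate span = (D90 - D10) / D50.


Span = (4.9 - 0.6) / 2.9 = 4.3 / 2.9 = 1.483

1.483


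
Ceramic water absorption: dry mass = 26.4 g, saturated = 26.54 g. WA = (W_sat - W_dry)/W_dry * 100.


WA = (26.54 - 26.4) / 26.4 * 100 = 0.53%

0.53


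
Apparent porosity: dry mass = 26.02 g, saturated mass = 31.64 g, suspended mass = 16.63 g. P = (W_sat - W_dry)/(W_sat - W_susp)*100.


P = (31.64 - 26.02) / (31.64 - 16.63) * 100 = 5.62 / 15.01 * 100 = 37.4%

37.4


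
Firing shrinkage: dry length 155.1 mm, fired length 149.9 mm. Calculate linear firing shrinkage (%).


FS = (155.1 - 149.9) / 155.1 * 100 = 3.35%

3.35


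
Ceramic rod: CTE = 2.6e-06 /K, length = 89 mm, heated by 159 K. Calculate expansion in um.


dL = 2.6e-06 * 89 * 159 * 1000 = 36.793 um

36.793


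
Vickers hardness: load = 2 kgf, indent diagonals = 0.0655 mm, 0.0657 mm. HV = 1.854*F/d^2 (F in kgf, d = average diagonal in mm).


d_avg = (0.0655+0.0657)/2 = 0.0656 mm
HV = 1.854*2/0.0656^2 = 862

862


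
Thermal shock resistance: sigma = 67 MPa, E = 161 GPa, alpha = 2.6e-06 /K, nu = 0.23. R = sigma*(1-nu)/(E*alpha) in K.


R = 67*(1-0.23)/(161*1000*2.6e-06) = 123 K

123


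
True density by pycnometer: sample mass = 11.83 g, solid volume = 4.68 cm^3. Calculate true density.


TD = 11.83 / 4.68 = 2.528 g/cm^3

2.528


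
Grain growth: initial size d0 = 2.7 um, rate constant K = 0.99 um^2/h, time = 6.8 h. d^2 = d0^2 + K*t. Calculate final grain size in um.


d^2 = 2.7^2 + 0.99*6.8 = 14.022
d = sqrt(14.022) = 3.74 um

3.74


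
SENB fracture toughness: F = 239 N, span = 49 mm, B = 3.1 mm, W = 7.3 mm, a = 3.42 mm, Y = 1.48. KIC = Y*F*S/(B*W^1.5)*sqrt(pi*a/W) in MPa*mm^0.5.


KIC = 1.48*239*49/(3.1*7.3^1.5)*sqrt(pi*3.42/7.3) = 343.9

343.9


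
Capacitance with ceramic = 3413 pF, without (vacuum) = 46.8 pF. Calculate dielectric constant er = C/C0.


er = 3413 / 46.8 = 72.93

72.93


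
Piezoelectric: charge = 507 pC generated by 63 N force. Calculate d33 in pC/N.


d33 = 507 / 63 = 8.0 pC/N

8.0


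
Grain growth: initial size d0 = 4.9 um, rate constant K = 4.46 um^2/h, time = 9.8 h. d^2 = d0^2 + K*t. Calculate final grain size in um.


d^2 = 4.9^2 + 4.46*9.8 = 67.718
d = sqrt(67.718) = 8.23 um

8.23


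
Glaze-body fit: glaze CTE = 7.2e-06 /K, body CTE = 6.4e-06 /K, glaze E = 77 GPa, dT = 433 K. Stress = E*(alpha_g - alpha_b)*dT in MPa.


Stress = 77*1000*(7.2e-06 - 6.4e-06)*433 = 26.7 MPa

26.7


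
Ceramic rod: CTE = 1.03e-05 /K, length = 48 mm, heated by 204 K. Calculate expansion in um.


dL = 1.03e-05 * 48 * 204 * 1000 = 100.858 um

100.858


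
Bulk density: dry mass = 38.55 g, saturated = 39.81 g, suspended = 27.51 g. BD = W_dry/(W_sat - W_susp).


BD = 38.55 / (39.81 - 27.51) = 38.55 / 12.3 = 3.134 g/cm^3

3.134


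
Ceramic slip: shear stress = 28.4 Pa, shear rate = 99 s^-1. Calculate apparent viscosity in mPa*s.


eta = tau/gamma * 1000 = 28.4/99 * 1000 = 286.9 mPa*s

286.9


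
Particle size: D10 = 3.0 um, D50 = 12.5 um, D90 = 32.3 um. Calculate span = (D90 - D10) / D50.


Span = (32.3 - 3.0) / 12.5 = 29.3 / 12.5 = 2.344

2.344


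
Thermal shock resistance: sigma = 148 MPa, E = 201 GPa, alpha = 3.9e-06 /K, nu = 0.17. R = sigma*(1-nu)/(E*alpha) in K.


R = 148*(1-0.17)/(201*1000*3.9e-06) = 157 K

157


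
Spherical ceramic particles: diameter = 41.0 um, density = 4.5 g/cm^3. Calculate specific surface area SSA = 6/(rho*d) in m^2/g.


SSA = 6 / (4.5 * 41.0) = 0.033 m^2/g

0.033


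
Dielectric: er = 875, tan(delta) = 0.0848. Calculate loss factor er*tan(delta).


Loss = 875 * 0.0848 = 74.2

74.2


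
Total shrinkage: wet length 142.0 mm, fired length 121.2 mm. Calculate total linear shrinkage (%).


TS = (142.0 - 121.2) / 142.0 * 100 = 14.65%

14.65


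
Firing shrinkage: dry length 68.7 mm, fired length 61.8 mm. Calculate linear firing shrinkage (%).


FS = (68.7 - 61.8) / 68.7 * 100 = 10.04%

10.04


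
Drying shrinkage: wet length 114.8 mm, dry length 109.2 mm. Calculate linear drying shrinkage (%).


DS = (114.8 - 109.2) / 114.8 * 100 = 4.88%

4.88


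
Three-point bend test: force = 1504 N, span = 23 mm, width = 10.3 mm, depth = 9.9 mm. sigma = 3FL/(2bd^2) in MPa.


sigma = 3*1504*23/(2*10.3*9.9^2) = 51.4 MPa

51.4


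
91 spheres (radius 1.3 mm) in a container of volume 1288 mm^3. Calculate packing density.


V_sphere = 4/3*pi*1.3^3 = 9.2028 mm^3
Total V = 91*9.2028 = 837.4548 mm^3
PD = 837.4548 / 1288 = 0.65

0.65


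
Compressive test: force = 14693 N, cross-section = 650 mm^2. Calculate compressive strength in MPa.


CS = 14693 / 650 = 22.6 MPa

22.6


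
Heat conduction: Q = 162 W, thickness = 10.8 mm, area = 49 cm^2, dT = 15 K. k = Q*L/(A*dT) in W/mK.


k = 162*10.8/1000/(49/10000*15) = 23.8 W/mK

23.8


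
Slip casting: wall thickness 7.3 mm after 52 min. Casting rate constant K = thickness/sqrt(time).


K = 7.3 / sqrt(52) = 7.3 / 7.2111 = 1.012 mm/min^0.5

1.012


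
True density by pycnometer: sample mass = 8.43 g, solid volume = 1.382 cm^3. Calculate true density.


TD = 8.43 / 1.382 = 6.1 g/cm^3

6.1


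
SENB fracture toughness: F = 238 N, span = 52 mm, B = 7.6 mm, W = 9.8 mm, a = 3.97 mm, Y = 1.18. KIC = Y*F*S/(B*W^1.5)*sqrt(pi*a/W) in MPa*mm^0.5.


KIC = 1.18*238*52/(7.6*9.8^1.5)*sqrt(pi*3.97/9.8) = 70.66

70.66


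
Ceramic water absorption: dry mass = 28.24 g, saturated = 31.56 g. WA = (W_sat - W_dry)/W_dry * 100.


WA = (31.56 - 28.24) / 28.24 * 100 = 11.76%

11.76


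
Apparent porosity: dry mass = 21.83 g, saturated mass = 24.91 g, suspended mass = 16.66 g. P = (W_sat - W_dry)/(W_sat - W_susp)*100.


P = (24.91 - 21.83) / (24.91 - 16.66) * 100 = 3.08 / 8.25 * 100 = 37.3%

37.3


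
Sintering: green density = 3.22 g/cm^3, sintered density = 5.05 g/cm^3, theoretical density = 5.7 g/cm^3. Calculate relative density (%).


Relative = 5.05 / 5.7 * 100 = 88.6%

88.6


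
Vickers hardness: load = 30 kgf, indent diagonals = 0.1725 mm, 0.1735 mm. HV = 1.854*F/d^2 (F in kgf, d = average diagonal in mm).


d_avg = (0.1725+0.1735)/2 = 0.173 mm
HV = 1.854*30/0.173^2 = 1858

1858


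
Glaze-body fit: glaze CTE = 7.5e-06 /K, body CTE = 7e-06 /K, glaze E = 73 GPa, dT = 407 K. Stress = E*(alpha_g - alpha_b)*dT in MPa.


Stress = 73*1000*(7.5e-06 - 7e-06)*407 = 14.9 MPa

14.9


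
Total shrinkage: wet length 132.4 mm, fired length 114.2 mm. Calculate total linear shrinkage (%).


TS = (132.4 - 114.2) / 132.4 * 100 = 13.75%

13.75


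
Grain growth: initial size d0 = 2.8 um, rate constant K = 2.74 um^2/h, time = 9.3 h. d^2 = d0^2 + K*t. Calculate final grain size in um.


d^2 = 2.8^2 + 2.74*9.3 = 33.322
d = sqrt(33.322) = 5.77 um

5.77


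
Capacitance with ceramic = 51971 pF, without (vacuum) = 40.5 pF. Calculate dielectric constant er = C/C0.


er = 51971 / 40.5 = 1283.23

1283.23


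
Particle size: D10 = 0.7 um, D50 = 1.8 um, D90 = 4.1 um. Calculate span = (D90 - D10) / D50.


Span = (4.1 - 0.7) / 1.8 = 3.4 / 1.8 = 1.889

1.889


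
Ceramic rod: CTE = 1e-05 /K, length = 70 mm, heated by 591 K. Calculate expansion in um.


dL = 1e-05 * 70 * 591 * 1000 = 413.7 um

413.7


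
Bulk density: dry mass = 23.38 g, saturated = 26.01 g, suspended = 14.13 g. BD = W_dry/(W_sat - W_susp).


BD = 23.38 / (26.01 - 14.13) = 23.38 / 11.88 = 1.968 g/cm^3

1.968


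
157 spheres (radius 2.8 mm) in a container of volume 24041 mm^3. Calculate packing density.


V_sphere = 4/3*pi*2.8^3 = 91.9523 mm^3
Total V = 157*91.9523 = 14436.5111 mm^3
PD = 14436.5111 / 24041 = 0.6

0.6


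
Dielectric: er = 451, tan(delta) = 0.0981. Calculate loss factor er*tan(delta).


Loss = 451 * 0.0981 = 44.243

44.243


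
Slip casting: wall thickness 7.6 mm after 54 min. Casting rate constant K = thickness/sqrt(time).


K = 7.6 / sqrt(54) = 7.6 / 7.3485 = 1.034 mm/min^0.5

1.034


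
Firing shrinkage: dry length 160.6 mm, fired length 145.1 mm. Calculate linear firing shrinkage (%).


FS = (160.6 - 145.1) / 160.6 * 100 = 9.65%

9.65


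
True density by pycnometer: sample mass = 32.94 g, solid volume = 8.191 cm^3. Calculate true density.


TD = 32.94 / 8.191 = 4.021 g/cm^3

4.021


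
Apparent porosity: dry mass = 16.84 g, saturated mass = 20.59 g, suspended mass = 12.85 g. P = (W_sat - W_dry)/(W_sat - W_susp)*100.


P = (20.59 - 16.84) / (20.59 - 12.85) * 100 = 3.75 / 7.74 * 100 = 48.4%

48.4


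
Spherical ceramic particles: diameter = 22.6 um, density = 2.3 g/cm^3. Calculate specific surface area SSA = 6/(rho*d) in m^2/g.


SSA = 6 / (2.3 * 22.6) = 0.115 m^2/g

0.115


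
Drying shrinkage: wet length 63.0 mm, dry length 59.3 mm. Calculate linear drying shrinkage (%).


DS = (63.0 - 59.3) / 63.0 * 100 = 5.87%

5.87


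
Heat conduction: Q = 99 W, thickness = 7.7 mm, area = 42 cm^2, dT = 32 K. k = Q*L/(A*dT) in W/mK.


k = 99*7.7/1000/(42/10000*32) = 5.67 W/mK

5.67


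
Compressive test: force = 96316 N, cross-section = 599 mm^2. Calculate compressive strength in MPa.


CS = 96316 / 599 = 160.8 MPa

160.8


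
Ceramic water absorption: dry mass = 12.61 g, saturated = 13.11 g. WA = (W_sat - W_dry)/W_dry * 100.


WA = (13.11 - 12.61) / 12.61 * 100 = 3.97%

3.97


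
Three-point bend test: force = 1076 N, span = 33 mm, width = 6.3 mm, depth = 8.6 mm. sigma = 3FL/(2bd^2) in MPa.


sigma = 3*1076*33/(2*6.3*8.6^2) = 114.3 MPa

114.3


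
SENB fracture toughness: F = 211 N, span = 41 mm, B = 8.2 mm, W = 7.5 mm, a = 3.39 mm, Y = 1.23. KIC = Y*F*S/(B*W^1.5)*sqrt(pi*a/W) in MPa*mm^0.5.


KIC = 1.23*211*41/(8.2*7.5^1.5)*sqrt(pi*3.39/7.5) = 75.29

75.29


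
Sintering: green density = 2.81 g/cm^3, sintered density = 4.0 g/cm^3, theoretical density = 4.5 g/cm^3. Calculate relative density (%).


Relative = 4.0 / 4.5 * 100 = 88.9%

88.9


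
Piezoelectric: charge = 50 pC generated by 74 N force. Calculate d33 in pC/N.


d33 = 50 / 74 = 0.7 pC/N

0.7


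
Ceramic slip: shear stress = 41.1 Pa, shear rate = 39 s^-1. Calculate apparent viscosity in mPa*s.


eta = tau/gamma * 1000 = 41.1/39 * 1000 = 1053.8 mPa*s

1053.8


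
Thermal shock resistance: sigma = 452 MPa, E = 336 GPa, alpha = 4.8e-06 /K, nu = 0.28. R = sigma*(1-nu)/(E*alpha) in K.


R = 452*(1-0.28)/(336*1000*4.8e-06) = 202 K

202


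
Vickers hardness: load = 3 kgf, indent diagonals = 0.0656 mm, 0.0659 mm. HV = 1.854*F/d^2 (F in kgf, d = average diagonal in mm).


d_avg = (0.0656+0.0659)/2 = 0.06575 mm
HV = 1.854*3/0.06575^2 = 1287

1287


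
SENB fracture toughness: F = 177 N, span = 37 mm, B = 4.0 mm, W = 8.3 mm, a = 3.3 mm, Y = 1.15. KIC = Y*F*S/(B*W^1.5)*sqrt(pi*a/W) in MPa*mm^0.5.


KIC = 1.15*177*37/(4.0*8.3^1.5)*sqrt(pi*3.3/8.3) = 88.0

88.0


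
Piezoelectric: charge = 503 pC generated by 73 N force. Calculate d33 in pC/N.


d33 = 503 / 73 = 6.9 pC/N

6.9


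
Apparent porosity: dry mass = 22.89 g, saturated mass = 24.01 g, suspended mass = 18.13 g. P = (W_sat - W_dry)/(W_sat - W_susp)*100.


P = (24.01 - 22.89) / (24.01 - 18.13) * 100 = 1.12 / 5.88 * 100 = 19.0%

19.0


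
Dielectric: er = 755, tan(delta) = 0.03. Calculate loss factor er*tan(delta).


Loss = 755 * 0.03 = 22.65

22.65


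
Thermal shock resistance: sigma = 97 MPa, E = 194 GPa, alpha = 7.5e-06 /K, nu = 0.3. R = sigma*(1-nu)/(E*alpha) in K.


R = 97*(1-0.3)/(194*1000*7.5e-06) = 47 K

47


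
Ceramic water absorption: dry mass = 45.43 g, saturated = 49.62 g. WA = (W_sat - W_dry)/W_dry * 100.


WA = (49.62 - 45.43) / 45.43 * 100 = 9.22%

9.22


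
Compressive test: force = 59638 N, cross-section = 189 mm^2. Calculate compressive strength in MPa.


CS = 59638 / 189 = 315.5 MPa

315.5


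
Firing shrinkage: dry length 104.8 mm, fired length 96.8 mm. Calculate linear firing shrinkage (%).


FS = (104.8 - 96.8) / 104.8 * 100 = 7.63%

7.63


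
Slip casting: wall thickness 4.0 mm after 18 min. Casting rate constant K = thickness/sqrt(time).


K = 4.0 / sqrt(18) = 4.0 / 4.2426 = 0.943 mm/min^0.5

0.943


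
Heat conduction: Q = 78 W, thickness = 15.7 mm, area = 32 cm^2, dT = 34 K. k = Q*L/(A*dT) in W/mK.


k = 78*15.7/1000/(32/10000*34) = 11.26 W/mK

11.26


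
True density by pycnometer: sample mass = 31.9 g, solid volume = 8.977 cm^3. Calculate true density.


TD = 31.9 / 8.977 = 3.554 g/cm^3

3.554


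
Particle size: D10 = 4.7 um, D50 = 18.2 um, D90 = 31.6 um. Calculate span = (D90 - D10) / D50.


Span = (31.6 - 4.7) / 18.2 = 26.9 / 18.2 = 1.478

1.478


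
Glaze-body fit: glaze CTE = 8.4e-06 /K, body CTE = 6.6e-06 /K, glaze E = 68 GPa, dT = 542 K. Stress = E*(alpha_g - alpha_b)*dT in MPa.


Stress = 68*1000*(8.4e-06 - 6.6e-06)*542 = 66.3 MPa

66.3


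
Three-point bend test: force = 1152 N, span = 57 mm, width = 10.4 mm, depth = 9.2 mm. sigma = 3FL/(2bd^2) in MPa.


sigma = 3*1152*57/(2*10.4*9.2^2) = 111.9 MPa

111.9


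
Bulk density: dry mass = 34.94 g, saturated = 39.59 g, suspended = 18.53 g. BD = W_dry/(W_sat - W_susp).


BD = 34.94 / (39.59 - 18.53) = 34.94 / 21.06 = 1.659 g/cm^3

1.659


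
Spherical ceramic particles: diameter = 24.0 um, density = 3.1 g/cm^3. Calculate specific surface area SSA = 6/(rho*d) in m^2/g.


SSA = 6 / (3.1 * 24.0) = 0.081 m^2/g

0.081


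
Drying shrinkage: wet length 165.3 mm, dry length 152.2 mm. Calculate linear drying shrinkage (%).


DS = (165.3 - 152.2) / 165.3 * 100 = 7.92%

7.92


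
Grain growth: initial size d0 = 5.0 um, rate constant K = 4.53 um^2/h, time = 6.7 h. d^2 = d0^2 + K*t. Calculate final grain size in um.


d^2 = 5.0^2 + 4.53*6.7 = 55.351
d = sqrt(55.351) = 7.44 um

7.44


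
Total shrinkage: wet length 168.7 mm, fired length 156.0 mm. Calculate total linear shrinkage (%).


TS = (168.7 - 156.0) / 168.7 * 100 = 7.53%

7.53


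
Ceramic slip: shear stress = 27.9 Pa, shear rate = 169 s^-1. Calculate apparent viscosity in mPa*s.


eta = tau/gamma * 1000 = 27.9/169 * 1000 = 165.1 mPa*s

165.1


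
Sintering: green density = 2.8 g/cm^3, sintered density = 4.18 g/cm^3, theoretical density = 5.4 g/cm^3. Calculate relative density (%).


Relative = 4.18 / 5.4 * 100 = 77.4%

77.4


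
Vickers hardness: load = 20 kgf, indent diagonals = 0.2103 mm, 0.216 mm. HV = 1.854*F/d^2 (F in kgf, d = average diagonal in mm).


d_avg = (0.2103+0.216)/2 = 0.21315 mm
HV = 1.854*20/0.21315^2 = 816

816


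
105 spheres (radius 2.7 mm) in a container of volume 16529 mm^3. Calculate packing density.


V_sphere = 4/3*pi*2.7^3 = 82.448 mm^3
Total V = 105*82.448 = 8657.04 mm^3
PD = 8657.04 / 16529 = 0.524

0.524


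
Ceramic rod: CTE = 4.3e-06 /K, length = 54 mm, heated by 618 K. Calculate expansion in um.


dL = 4.3e-06 * 54 * 618 * 1000 = 143.5 um

143.5


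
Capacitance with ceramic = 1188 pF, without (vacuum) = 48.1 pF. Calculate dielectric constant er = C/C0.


er = 1188 / 48.1 = 24.7

24.7


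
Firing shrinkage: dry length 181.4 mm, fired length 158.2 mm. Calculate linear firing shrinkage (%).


FS = (181.4 - 158.2) / 181.4 * 100 = 12.79%

12.79


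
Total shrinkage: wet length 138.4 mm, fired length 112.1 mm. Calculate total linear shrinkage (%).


TS = (138.4 - 112.1) / 138.4 * 100 = 19.0%

19.0


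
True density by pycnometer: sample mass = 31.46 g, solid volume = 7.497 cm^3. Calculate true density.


TD = 31.46 / 7.497 = 4.196 g/cm^3

4.196


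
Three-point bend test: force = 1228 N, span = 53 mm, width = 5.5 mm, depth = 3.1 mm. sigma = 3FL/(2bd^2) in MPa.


sigma = 3*1228*53/(2*5.5*3.1^2) = 1847.1 MPa

1847.1


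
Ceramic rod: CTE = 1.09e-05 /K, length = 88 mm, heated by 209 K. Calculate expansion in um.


dL = 1.09e-05 * 88 * 209 * 1000 = 200.473 um

200.473


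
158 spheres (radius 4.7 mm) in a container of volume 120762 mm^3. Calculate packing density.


V_sphere = 4/3*pi*4.7^3 = 434.8928 mm^3
Total V = 158*434.8928 = 68713.0624 mm^3
PD = 68713.0624 / 120762 = 0.569

0.569


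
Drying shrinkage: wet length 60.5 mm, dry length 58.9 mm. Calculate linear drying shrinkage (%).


DS = (60.5 - 58.9) / 60.5 * 100 = 2.64%

2.64


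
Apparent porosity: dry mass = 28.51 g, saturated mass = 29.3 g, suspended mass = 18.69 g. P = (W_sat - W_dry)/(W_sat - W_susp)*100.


P = (29.3 - 28.51) / (29.3 - 18.69) * 100 = 0.79 / 10.61 * 100 = 7.4%

7.4


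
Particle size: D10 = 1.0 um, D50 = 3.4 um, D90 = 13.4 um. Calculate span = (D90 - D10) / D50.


Span = (13.4 - 1.0) / 3.4 = 12.4 / 3.4 = 3.647

3.647


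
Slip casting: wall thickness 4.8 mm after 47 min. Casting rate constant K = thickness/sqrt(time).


K = 4.8 / sqrt(47) = 4.8 / 6.8557 = 0.7 mm/min^0.5

0.7


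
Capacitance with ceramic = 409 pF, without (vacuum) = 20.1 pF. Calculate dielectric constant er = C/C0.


er = 409 / 20.1 = 20.35

20.35


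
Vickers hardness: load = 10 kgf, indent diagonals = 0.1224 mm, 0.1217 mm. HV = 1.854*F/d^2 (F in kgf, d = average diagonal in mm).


d_avg = (0.1224+0.1217)/2 = 0.12205 mm
HV = 1.854*10/0.12205^2 = 1245

1245


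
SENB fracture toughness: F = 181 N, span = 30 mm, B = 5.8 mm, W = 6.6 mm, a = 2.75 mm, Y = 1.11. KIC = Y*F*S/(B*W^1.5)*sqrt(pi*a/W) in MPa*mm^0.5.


KIC = 1.11*181*30/(5.8*6.6^1.5)*sqrt(pi*2.75/6.6) = 70.12

70.12


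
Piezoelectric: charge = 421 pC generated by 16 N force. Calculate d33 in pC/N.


d33 = 421 / 16 = 26.3 pC/N

26.3


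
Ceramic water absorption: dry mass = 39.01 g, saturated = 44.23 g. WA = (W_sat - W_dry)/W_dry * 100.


WA = (44.23 - 39.01) / 39.01 * 100 = 13.38%

13.38


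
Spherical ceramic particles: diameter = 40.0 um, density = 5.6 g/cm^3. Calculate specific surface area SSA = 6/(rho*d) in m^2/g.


SSA = 6 / (5.6 * 40.0) = 0.027 m^2/g

0.027


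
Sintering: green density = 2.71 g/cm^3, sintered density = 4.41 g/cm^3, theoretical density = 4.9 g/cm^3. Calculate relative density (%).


Relative = 4.41 / 4.9 * 100 = 90.0%

90.0


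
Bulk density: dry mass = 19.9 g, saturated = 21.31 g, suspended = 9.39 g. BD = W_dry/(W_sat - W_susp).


BD = 19.9 / (21.31 - 9.39) = 19.9 / 11.92 = 1.669 g/cm^3

1.669


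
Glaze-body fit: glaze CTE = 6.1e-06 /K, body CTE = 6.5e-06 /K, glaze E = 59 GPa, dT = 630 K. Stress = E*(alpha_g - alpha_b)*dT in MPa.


Stress = 59*1000*(6.1e-06 - 6.5e-06)*630 = -14.9 MPa

-14.9


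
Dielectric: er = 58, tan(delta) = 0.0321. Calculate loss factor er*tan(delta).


Loss = 58 * 0.0321 = 1.862

1.862


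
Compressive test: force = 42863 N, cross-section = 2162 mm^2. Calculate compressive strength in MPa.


CS = 42863 / 2162 = 19.8 MPa

19.8


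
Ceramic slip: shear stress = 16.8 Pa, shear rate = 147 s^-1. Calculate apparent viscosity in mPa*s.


eta = tau/gamma * 1000 = 16.8/147 * 1000 = 114.3 mPa*s

114.3


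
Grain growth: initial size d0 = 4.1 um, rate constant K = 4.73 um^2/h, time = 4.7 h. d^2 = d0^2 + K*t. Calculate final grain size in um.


d^2 = 4.1^2 + 4.73*4.7 = 39.041
d = sqrt(39.041) = 6.25 um

6.25


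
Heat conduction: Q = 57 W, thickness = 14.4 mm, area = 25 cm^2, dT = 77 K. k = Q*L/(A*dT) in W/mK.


k = 57*14.4/1000/(25/10000*77) = 4.26 W/mK

4.26


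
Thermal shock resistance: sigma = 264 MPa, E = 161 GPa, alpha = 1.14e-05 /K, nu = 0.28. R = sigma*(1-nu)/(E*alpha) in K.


R = 264*(1-0.28)/(161*1000*1.14e-05) = 104 K

104
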